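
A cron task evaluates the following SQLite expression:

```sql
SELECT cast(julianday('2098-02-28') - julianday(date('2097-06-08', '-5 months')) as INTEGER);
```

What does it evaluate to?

Adding -5 months to 2097-06-08 gives 2097-01-08.
23 days remain in January 2097 after the 8th (31 − 8).
Full months from February 2097 through January 2098 contribute their day counts.
Then 28 days into February 2098.
Total: 23 + 28 + 31 + 30 + 31 + 30 + 31 + 31 + 30 + 31 + 30 + 31 + 31 + 28 = 416.

416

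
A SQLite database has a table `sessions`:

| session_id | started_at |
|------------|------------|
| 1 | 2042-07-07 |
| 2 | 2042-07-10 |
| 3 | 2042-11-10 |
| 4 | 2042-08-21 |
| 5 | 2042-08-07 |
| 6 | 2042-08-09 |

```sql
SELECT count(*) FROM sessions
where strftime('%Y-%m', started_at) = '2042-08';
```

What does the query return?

3

Rows with year-month 2042-08: 2042-08-21, 2042-08-07, 2042-08-09 → 3.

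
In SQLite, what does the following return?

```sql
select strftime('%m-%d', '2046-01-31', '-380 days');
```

01-16

First apply '-380 days': 2046-01-31 → 2045-01-16.
`%m-%d` extracts the month-day: 01-16.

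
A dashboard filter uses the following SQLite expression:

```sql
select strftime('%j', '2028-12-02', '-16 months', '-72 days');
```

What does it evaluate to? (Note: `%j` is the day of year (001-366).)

142

First apply '-16 months', '-72 days': 2028-12-02 → 2027-05-22.
Day-of-year for 2027-05-22: days since 2027-01-01 inclusive = 142, zero-padded to 142.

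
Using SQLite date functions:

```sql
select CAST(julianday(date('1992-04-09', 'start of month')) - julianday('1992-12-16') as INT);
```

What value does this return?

-259

`start of month` rewinds 1992-04-09 to 1992-04-01.
29 days remain in April 1992 after the 1st (30 − 1).
Full months from May 1992 through November 1992 contribute their day counts.
Then 16 days into December 1992.
Total: 29 + 31 + 30 + 31 + 31 + 30 + 31 + 30 + 16 = 259.
The subtraction is earlier − later, so the result is −259 → -259.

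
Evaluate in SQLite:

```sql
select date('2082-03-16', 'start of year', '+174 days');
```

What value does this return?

2082-06-24

`start of year` rewinds 2082-03-16 to 2082-01-01.
Applying '+174 days' to 2082-01-01: counting 174 days forward gives 2082-06-24.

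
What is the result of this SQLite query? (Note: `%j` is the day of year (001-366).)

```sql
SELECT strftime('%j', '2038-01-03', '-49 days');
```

First apply '-49 days': 2038-01-03 → 2037-11-15.
Day-of-year for 2037-11-15: days since 2037-01-01 inclusive = 319, zero-padded to 319.

319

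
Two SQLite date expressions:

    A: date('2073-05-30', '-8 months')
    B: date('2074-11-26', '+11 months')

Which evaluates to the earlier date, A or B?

A

A = 2072-09-30.
B = 2075-10-26.
A is earlier.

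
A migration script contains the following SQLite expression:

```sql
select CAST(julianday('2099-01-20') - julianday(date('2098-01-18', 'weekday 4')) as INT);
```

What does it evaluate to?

362

`weekday 4` advances to the next Thursday; 2098-01-18 is a Saturday, so it moves forward to 2098-01-23.
8 days remain in January 2098 after the 23rd (31 − 23).
Full months from February 2098 through December 2098 contribute their day counts.
Then 20 days into January 2099.
Total: 8 + 28 + 31 + 30 + 31 + 30 + 31 + 31 + 30 + 31 + 30 + 31 + 20 = 362.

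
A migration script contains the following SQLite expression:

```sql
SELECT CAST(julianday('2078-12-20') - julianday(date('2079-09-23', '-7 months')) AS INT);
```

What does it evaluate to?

-65

Adding -7 months to 2079-09-23 gives 2079-02-23.
11 days remain in December 2078 after the 20th (31 − 20).
January 2079: 31 days.
Then 23 days into February 2079.
Total: 11 + 31 + 23 = 65.
The subtraction is earlier − later, so the result is −65 → -65.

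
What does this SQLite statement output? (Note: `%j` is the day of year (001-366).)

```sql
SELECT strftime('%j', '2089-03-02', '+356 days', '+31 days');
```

First apply '+356 days', '+31 days': 2089-03-02 → 2090-03-24.
Day-of-year for 2090-03-24: days since 2090-01-01 inclusive = 83, zero-padded to 083.

083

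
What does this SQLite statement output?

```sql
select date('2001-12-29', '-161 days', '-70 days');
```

2001-05-12

Applying '-161 days' to 2001-12-29: counting 161 days back gives 2001-07-21.
Applying '-70 days' to 2001-07-21: counting 70 days back gives 2001-05-12.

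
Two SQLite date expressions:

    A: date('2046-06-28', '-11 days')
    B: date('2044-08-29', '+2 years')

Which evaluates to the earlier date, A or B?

A

A = 2046-06-17.
B = 2046-08-29.
A is earlier.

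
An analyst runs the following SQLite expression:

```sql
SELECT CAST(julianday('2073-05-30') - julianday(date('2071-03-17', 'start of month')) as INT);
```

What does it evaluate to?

821

`start of month` rewinds 2071-03-17 to 2071-03-01.
30 days remain in March 2071 after the 1st (31 − 1).
Full months from April 2071 through April 2073 contribute their day counts.
Then 30 days into May 2073.
Total: 30 + 30 + 31 + 30 + 31 + 31 + 30 + 31 + 30 + 31 + 31 + 29 + 31 + 30 + 31 + 30 + 31 + 31 + 30 + 31 + 30 + 31 + 31 + 28 + 31 + 30 + 30 = 821.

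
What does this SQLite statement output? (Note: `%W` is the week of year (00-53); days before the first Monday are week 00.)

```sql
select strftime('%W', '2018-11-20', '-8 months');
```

First apply '-8 months': 2018-11-20 → 2018-03-20.
2018-03-20 is a Tuesday. SQLite's %W counts Mondays since the year started; the result is 12.

12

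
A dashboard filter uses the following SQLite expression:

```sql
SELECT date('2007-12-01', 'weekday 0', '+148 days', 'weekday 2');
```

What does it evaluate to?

`weekday 0` advances to the next Sunday; 2007-12-01 is a Saturday, so it moves forward to 2007-12-02.
Applying '+148 days' to 2007-12-02: counting 148 days forward gives 2008-04-28.
`weekday 2` advances to the next Tuesday; 2008-04-28 is a Monday, so it moves forward to 2008-04-29.

2008-04-29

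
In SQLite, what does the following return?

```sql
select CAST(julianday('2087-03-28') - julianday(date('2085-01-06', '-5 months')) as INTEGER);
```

Adding -5 months to 2085-01-06 gives 2084-08-06.
25 days remain in August 2084 after the 6th (31 − 6).
Full months from September 2084 through February 2087 contribute their day counts.
Then 28 days into March 2087.
Total: 25 + 30 + 31 + 30 + 31 + 31 + 28 + 31 + 30 + 31 + 30 + 31 + 31 + 30 + 31 + 30 + 31 + 31 + 28 + 31 + 30 + 31 + 30 + 31 + 31 + 30 + 31 + 30 + 31 + 31 + 28 + 28 = 964.

964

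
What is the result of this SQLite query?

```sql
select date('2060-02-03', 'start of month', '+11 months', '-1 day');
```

2060-12-31

`start of month` rewinds 2060-02-03 to 2060-02-01.
Adding +11 months to 2060-02-01 gives 2061-01-01.
Going back 1 day from 2061-01-01 reaches 2060-12-31 (last day of December, 31 days).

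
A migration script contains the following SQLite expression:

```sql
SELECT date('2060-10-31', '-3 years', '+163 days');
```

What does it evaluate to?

2058-04-12

Adding -3 years to 2060-10-31 gives 2057-10-31.
Applying '+163 days' to 2057-10-31: counting 163 days forward gives 2058-04-12.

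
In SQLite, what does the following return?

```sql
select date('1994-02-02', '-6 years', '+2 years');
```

Adding -6 years to 1994-02-02 gives 1988-02-02.
Adding +2 years to 1988-02-02 gives 1990-02-02.

1990-02-02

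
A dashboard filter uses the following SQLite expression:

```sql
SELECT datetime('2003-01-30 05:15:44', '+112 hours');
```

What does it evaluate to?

2003-02-03 21:15:44

+112 hours from 2003-01-30 05:15:44 is 2003-02-03 21:15:44 (crosses midnight).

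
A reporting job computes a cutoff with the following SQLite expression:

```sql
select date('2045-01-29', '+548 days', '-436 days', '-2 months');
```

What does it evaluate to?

2045-03-21

Applying '+548 days' to 2045-01-29: counting 548 days forward gives 2046-07-31.
Applying '-436 days' to 2046-07-31: counting 436 days back gives 2045-05-21.
Adding -2 months to 2045-05-21 gives 2045-03-21.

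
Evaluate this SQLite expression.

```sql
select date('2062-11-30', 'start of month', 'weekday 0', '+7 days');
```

`start of month` rewinds 2062-11-30 to 2062-11-01.
`weekday 0` advances to the next Sunday; 2062-11-01 is a Wednesday, so it moves forward to 2062-11-05.
Advancing 7 more days within November lands on 2062-11-12.

2062-11-12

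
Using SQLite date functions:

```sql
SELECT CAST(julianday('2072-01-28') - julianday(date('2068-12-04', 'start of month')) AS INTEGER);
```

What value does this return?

1153

`start of month` rewinds 2068-12-04 to 2068-12-01.
30 days remain in December 2068 after the 1st (31 − 1).
Full months from January 2069 through December 2071 contribute their day counts.
Then 28 days into January 2072.
Total: 30 + 31 + 28 + 31 + 30 + 31 + 30 + 31 + 31 + 30 + 31 + 30 + 31 + 31 + 28 + 31 + 30 + 31 + 30 + 31 + 31 + 30 + 31 + 30 + 31 + 31 + 28 + 31 + 30 + 31 + 30 + 31 + 31 + 30 + 31 + 30 + 31 + 28 = 1153.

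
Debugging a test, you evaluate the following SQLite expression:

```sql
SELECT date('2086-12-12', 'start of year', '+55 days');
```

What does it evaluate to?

`start of year` rewinds 2086-12-12 to 2086-01-01.
Applying '+55 days' to 2086-01-01: counting 55 days forward gives 2086-02-25.

2086-02-25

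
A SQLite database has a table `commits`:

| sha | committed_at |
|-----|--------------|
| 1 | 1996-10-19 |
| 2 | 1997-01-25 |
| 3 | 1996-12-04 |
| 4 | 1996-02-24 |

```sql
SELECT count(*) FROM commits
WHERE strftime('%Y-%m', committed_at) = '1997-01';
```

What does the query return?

1

Rows with year-month 1997-01: 1997-01-25 → 1.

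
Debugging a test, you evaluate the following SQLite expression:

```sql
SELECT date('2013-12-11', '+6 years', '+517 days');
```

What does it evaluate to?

2021-05-11

Adding +6 years to 2013-12-11 gives 2019-12-11.
Applying '+517 days' to 2019-12-11: counting 517 days forward gives 2021-05-11.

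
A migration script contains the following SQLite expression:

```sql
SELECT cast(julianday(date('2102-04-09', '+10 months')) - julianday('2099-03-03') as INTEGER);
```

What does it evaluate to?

1438

Adding +10 months to 2102-04-09 gives 2103-02-09.
28 days remain in March 2099 after the 3rd (31 − 3).
Full months from April 2099 through January 2103 contribute their day counts.
Then 9 days into February 2103.
Total: 28 + 30 + 31 + 30 + 31 + 31 + 30 + 31 + 30 + 31 + 31 + 28 + 31 + 30 + 31 + 30 + 31 + 31 + 30 + 31 + 30 + 31 + 31 + 28 + 31 + 30 + 31 + 30 + 31 + 31 + 30 + 31 + 30 + 31 + 31 + 28 + 31 + 30 + 31 + 30 + 31 + 31 + 30 + 31 + 30 + 31 + 31 + 9 = 1438.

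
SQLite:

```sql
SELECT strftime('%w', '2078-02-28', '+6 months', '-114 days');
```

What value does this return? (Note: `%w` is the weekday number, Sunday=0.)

First apply '+6 months', '-114 days': 2078-02-28 → 2078-05-06.
2078-05-06 is a Friday; with Sunday=0 that is 5.

5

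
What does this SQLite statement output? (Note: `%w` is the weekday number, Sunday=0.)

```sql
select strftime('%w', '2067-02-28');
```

2067-02-28 is a Monday; with Sunday=0 that is 1.

1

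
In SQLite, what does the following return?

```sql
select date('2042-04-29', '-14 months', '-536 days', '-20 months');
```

Adding -14 months to 2042-04-29 targets 2041-02-29. February 2041 has only 28 days, so SQLite normalizes the 1-day overflow forward to 2041-03-01.
Applying '-536 days' to 2041-03-01: counting 536 days back gives 2039-09-12.
Adding -20 months to 2039-09-12 gives 2038-01-12.

2038-01-12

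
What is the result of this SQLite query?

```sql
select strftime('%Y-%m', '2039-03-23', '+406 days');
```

First apply '+406 days': 2039-03-23 → 2040-05-02.
`%Y-%m` extracts the year-month: 2040-05.

2040-05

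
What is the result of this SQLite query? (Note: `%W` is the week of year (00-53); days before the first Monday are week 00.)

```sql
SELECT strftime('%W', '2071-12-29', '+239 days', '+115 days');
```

First apply '+239 days', '+115 days': 2071-12-29 → 2072-12-17.
2072-12-17 is a Saturday. SQLite's %W counts Mondays since the year started; the result is 50.

50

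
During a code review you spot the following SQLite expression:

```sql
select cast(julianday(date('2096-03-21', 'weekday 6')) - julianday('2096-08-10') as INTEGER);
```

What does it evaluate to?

-139

`weekday 6` advances to the next Saturday; 2096-03-21 is a Wednesday, so it moves forward to 2096-03-24.
7 days remain in March 2096 after the 24th (31 − 24).
April 2096: 30 days.
May 2096: 31 days.
June 2096: 30 days.
July 2096: 31 days.
Then 10 days into August 2096.
Total: 7 + 30 + 31 + 30 + 31 + 10 = 139.
The subtraction is earlier − later, so the result is −139 → -139.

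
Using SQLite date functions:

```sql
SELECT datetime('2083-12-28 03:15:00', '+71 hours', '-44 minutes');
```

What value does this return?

2083-12-31 01:31:00

+71 hours from 2083-12-28 03:15:00 is 2083-12-31 02:15:00 (crosses midnight).
-44 minutes from 2083-12-31 02:15:00 is 2083-12-31 01:31:00.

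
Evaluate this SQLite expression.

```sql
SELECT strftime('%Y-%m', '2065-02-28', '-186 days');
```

First apply '-186 days': 2065-02-28 → 2064-08-26.
`%Y-%m` extracts the year-month: 2064-08.

2064-08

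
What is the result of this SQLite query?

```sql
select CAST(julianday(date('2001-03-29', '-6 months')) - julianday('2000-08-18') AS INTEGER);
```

Adding -6 months to 2001-03-29 gives 2000-09-29.
13 days remain in August 2000 after the 18th (31 − 18).
Then 29 days into September 2000.
Total: 13 + 29 = 42.

42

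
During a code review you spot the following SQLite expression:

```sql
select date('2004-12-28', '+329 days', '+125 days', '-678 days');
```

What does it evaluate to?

Applying '+329 days' to 2004-12-28: counting 329 days forward gives 2005-11-22.
Applying '+125 days' to 2005-11-22: counting 125 days forward gives 2006-03-27.
Applying '-678 days' to 2006-03-27: counting 678 days back gives 2004-05-18.

2004-05-18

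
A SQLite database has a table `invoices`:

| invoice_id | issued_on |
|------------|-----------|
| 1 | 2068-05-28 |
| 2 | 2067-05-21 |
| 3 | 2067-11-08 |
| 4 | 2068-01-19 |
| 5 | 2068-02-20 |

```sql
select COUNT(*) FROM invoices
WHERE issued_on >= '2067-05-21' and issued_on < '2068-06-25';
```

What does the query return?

5

Rows in [2067-05-21, 2068-06-25): 2068-05-28, 2067-05-21, 2067-11-08, 2068-01-19, 2068-02-20 → 5 rows.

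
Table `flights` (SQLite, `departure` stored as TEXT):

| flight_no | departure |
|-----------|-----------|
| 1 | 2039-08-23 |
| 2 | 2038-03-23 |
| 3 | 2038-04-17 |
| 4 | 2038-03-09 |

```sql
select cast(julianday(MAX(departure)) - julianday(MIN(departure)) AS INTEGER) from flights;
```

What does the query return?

MIN = 2038-03-09, MAX = 2039-08-23.
22 days remain in March 2038 after the 9th (31 − 9).
Full months from April 2038 through July 2039 contribute their day counts.
Then 23 days into August 2039.
Total: 22 + 30 + 31 + 30 + 31 + 31 + 30 + 31 + 30 + 31 + 31 + 28 + 31 + 30 + 31 + 30 + 31 + 23 = 532.

532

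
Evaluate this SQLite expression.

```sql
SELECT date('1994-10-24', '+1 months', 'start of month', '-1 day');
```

1994-10-31

Adding +1 month to 1994-10-24 gives 1994-11-24.
`start of month` rewinds 1994-11-24 to 1994-11-01.
Going back 1 day from 1994-11-01 reaches 1994-10-31 (last day of October, 31 days).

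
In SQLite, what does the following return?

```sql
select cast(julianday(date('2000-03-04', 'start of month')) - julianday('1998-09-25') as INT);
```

`start of month` rewinds 2000-03-04 to 2000-03-01.
5 days remain in September 1998 after the 25th (30 − 25).
Full months from October 1998 through February 2000 contribute their day counts.
Then 1 day into March 2000.
Total: 5 + 31 + 30 + 31 + 31 + 28 + 31 + 30 + 31 + 30 + 31 + 31 + 30 + 31 + 30 + 31 + 31 + 29 + 1 = 523.

523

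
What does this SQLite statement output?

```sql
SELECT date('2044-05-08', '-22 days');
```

2044-04-16

Going back 8 days from 2044-05-08 reaches 2044-04-30 (last day of April, 30 days).
Going back 14 days within April lands on 2044-04-16.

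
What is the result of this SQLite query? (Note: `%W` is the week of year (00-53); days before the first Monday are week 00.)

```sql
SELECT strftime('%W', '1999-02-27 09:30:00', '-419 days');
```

First apply '-419 days': 1999-02-27 09:30:00 → 1998-01-04 09:30:00.
1998-01-04 is a Sunday. SQLite's %W counts Mondays since the year started; the result is 00.

00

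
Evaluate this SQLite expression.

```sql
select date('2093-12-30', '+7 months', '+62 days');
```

2094-09-30

Adding +7 months to 2093-12-30 gives 2094-07-30.
Applying '+62 days' to 2094-07-30: counting 62 days forward gives 2094-09-30.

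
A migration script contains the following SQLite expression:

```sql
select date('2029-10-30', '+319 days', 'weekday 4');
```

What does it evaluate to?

Applying '+319 days' to 2029-10-30: counting 319 days forward gives 2030-09-14.
`weekday 4` advances to the next Thursday; 2030-09-14 is a Saturday, so it moves forward to 2030-09-19.

2030-09-19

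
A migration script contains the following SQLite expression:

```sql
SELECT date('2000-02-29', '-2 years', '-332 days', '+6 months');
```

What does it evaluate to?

Adding -2 years to 2000-02-29 targets 1998-02-29, but 1998 is not a leap year, so SQLite normalizes to 1998-03-01.
Applying '-332 days' to 1998-03-01: counting 332 days back gives 1997-04-03.
Adding +6 months to 1997-04-03 gives 1997-10-03.

1997-10-03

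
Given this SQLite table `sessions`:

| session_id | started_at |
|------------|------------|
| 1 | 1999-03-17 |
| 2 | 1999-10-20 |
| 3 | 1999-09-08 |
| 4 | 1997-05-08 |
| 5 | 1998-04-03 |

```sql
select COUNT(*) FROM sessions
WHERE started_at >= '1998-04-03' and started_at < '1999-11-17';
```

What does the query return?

4

Rows in [1998-04-03, 1999-11-17): 1999-03-17, 1999-10-20, 1999-09-08, 1998-04-03 → 4 rows.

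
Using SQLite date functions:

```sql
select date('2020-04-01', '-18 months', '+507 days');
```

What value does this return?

2020-02-20

Adding -18 months to 2020-04-01 gives 2018-10-01.
Applying '+507 days' to 2018-10-01: counting 507 days forward gives 2020-02-20.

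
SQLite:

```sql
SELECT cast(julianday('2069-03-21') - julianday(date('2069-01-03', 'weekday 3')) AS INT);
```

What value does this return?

71

`weekday 3` advances to the next Wednesday; 2069-01-03 is a Thursday, so it moves forward to 2069-01-09.
22 days remain in January 2069 after the 9th (31 − 9).
February 2069: 28 days.
Then 21 days into March 2069.
Total: 22 + 28 + 21 = 71.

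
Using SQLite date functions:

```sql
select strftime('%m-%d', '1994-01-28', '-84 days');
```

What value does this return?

11-05

First apply '-84 days': 1994-01-28 → 1993-11-05.
`%m-%d` extracts the month-day: 11-05.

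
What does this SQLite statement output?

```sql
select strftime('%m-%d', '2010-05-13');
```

`%m-%d` extracts the month-day: 05-13.

05-13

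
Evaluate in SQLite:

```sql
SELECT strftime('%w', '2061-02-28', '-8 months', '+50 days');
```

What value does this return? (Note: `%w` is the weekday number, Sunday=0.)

First apply '-8 months', '+50 days': 2061-02-28 → 2060-08-17.
2060-08-17 is a Tuesday; with Sunday=0 that is 2.

2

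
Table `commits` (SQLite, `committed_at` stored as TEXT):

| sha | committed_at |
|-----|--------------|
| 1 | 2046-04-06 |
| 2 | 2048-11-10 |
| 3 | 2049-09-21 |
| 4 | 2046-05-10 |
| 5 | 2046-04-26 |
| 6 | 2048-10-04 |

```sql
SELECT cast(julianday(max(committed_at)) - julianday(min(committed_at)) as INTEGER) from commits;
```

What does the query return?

MIN = 2046-04-06, MAX = 2049-09-21.
24 days remain in April 2046 after the 6th (30 − 6).
Full months from May 2046 through August 2049 contribute their day counts.
Then 21 days into September 2049.
Total: 24 + 31 + 30 + 31 + 31 + 30 + 31 + 30 + 31 + 31 + 28 + 31 + 30 + 31 + 30 + 31 + 31 + 30 + 31 + 30 + 31 + 31 + 29 + 31 + 30 + 31 + 30 + 31 + 31 + 30 + 31 + 30 + 31 + 31 + 28 + 31 + 30 + 31 + 30 + 31 + 31 + 21 = 1264.

1264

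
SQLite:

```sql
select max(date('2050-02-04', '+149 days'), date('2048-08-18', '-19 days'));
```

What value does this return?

2050-07-03

date('2050-02-04', '+149 days') → 2050-07-03.
date('2048-08-18', '-19 days') → 2048-07-30.
Later of the two is 2050-07-03.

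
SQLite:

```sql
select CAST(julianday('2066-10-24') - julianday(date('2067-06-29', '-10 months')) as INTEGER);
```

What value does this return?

Adding -10 months to 2067-06-29 gives 2066-08-29.
2 days remain in August 2066 after the 29th (31 − 29).
September 2066: 30 days.
Then 24 days into October 2066.
Total: 2 + 30 + 24 = 56.

56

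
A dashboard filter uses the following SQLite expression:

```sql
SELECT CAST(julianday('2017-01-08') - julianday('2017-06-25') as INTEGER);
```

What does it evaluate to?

23 days remain in January 2017 after the 8th (31 − 8).
February 2017: 28 days.
March 2017: 31 days.
April 2017: 30 days.
May 2017: 31 days.
Then 25 days into June 2017.
Total: 23 + 28 + 31 + 30 + 31 + 25 = 168.
The subtraction is earlier − later, so the result is −168 → -168.

-168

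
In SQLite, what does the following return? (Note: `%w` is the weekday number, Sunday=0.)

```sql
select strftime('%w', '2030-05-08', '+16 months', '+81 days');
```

First apply '+16 months', '+81 days': 2030-05-08 → 2031-11-28.
2031-11-28 is a Friday; with Sunday=0 that is 5.

5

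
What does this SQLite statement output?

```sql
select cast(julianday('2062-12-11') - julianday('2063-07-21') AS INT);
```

20 days remain in December 2062 after the 11th (31 − 11).
Full months from January 2063 through June 2063 contribute their day counts.
Then 21 days into July 2063.
Total: 20 + 31 + 28 + 31 + 30 + 31 + 30 + 21 = 222.
The subtraction is earlier − later, so the result is −222 → -222.

-222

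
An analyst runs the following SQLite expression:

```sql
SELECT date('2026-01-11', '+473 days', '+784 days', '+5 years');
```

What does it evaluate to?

Applying '+473 days' to 2026-01-11: counting 473 days forward gives 2027-04-29.
Applying '+784 days' to 2027-04-29: counting 784 days forward gives 2029-06-21.
Adding +5 years to 2029-06-21 gives 2034-06-21.

2034-06-21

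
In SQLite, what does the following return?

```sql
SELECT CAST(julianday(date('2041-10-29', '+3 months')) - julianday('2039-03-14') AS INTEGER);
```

Adding +3 months to 2041-10-29 gives 2042-01-29.
17 days remain in March 2039 after the 14th (31 − 14).
Full months from April 2039 through December 2041 contribute their day counts.
Then 29 days into January 2042.
Total: 17 + 30 + 31 + 30 + 31 + 31 + 30 + 31 + 30 + 31 + 31 + 29 + 31 + 30 + 31 + 30 + 31 + 31 + 30 + 31 + 30 + 31 + 31 + 28 + 31 + 30 + 31 + 30 + 31 + 31 + 30 + 31 + 30 + 31 + 29 = 1052.

1052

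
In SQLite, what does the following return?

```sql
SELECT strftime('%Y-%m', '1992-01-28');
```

1992-01

`%Y-%m` extracts the year-month: 1992-01.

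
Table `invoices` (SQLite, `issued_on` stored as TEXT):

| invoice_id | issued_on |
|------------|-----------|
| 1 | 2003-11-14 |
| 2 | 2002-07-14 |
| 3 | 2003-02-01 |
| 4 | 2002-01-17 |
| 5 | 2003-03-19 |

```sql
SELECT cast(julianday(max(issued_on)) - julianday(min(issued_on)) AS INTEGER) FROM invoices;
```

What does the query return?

MIN = 2002-01-17, MAX = 2003-11-14.
14 days remain in January 2002 after the 17th (31 − 17).
Full months from February 2002 through October 2003 contribute their day counts.
Then 14 days into November 2003.
Total: 14 + 28 + 31 + 30 + 31 + 30 + 31 + 31 + 30 + 31 + 30 + 31 + 31 + 28 + 31 + 30 + 31 + 30 + 31 + 31 + 30 + 31 + 14 = 666.

666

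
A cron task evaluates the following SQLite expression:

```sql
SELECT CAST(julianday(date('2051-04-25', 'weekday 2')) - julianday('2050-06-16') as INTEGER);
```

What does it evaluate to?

`weekday 2` advances to the next Tuesday; 2051-04-25 is already a Tuesday, so it stays at 2051-04-25.
14 days remain in June 2050 after the 16th (30 − 16).
Full months from July 2050 through March 2051 contribute their day counts.
Then 25 days into April 2051.
Total: 14 + 31 + 31 + 30 + 31 + 30 + 31 + 31 + 28 + 31 + 25 = 313.

313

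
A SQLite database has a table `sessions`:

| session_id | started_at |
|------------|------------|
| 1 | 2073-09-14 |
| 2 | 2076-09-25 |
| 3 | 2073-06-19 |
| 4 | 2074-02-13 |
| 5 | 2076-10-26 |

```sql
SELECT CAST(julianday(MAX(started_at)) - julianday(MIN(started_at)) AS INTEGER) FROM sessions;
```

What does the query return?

MIN = 2073-06-19, MAX = 2076-10-26.
11 days remain in June 2073 after the 19th (30 − 19).
Full months from July 2073 through September 2076 contribute their day counts.
Then 26 days into October 2076.
Total: 11 + 31 + 31 + 30 + 31 + 30 + 31 + 31 + 28 + 31 + 30 + 31 + 30 + 31 + 31 + 30 + 31 + 30 + 31 + 31 + 28 + 31 + 30 + 31 + 30 + 31 + 31 + 30 + 31 + 30 + 31 + 31 + 29 + 31 + 30 + 31 + 30 + 31 + 31 + 30 + 26 = 1225.

1225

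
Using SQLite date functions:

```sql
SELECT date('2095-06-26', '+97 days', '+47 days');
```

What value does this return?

Applying '+97 days' to 2095-06-26: counting 97 days forward gives 2095-10-01.
Applying '+47 days' to 2095-10-01: counting 47 days forward gives 2095-11-17.

2095-11-17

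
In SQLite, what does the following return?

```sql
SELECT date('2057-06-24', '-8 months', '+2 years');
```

Adding -8 months to 2057-06-24 gives 2056-10-24.
Adding +2 years to 2056-10-24 gives 2058-10-24.

2058-10-24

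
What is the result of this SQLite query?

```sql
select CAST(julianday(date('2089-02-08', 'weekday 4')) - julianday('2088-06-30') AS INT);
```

`weekday 4` advances to the next Thursday; 2089-02-08 is a Tuesday, so it moves forward to 2089-02-10.
0 days remain in June 2088 after the 30th (30 − 30).
Full months from July 2088 through January 2089 contribute their day counts.
Then 10 days into February 2089.
Total: 0 + 31 + 31 + 30 + 31 + 30 + 31 + 31 + 10 = 225.

225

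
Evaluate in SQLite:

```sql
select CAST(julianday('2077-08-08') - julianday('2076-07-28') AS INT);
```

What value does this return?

3 days remain in July 2076 after the 28th (31 − 28).
Full months from August 2076 through July 2077 contribute their day counts.
Then 8 days into August 2077.
Total: 3 + 31 + 30 + 31 + 30 + 31 + 31 + 28 + 31 + 30 + 31 + 30 + 31 + 8 = 376.

376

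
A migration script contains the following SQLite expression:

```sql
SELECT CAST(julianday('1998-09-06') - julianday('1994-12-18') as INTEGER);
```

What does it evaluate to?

13 days remain in December 1994 after the 18th (31 − 18).
Full months from January 1995 through August 1998 contribute their day counts.
Then 6 days into September 1998.
Total: 13 + 31 + 28 + 31 + 30 + 31 + 30 + 31 + 31 + 30 + 31 + 30 + 31 + 31 + 29 + 31 + 30 + 31 + 30 + 31 + 31 + 30 + 31 + 30 + 31 + 31 + 28 + 31 + 30 + 31 + 30 + 31 + 31 + 30 + 31 + 30 + 31 + 31 + 28 + 31 + 30 + 31 + 30 + 31 + 31 + 6 = 1358.

1358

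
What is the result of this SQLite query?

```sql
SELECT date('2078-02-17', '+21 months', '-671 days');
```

Adding +21 months to 2078-02-17 gives 2079-11-17.
Applying '-671 days' to 2079-11-17: counting 671 days back gives 2078-01-15.

2078-01-15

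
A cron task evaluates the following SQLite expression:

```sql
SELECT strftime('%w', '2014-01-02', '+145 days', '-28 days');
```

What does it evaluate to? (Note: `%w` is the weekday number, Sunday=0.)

2

First apply '+145 days', '-28 days': 2014-01-02 → 2014-04-29.
2014-04-29 is a Tuesday; with Sunday=0 that is 2.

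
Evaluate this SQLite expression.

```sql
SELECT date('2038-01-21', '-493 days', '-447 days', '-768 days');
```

2033-05-19

Applying '-493 days' to 2038-01-21: counting 493 days back gives 2036-09-15.
Applying '-447 days' to 2036-09-15: counting 447 days back gives 2035-06-26.
Applying '-768 days' to 2035-06-26: counting 768 days back gives 2033-05-19.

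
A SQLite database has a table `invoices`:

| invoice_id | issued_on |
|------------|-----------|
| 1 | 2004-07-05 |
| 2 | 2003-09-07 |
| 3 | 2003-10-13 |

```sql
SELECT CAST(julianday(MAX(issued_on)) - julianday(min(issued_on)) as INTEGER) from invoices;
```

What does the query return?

302

MIN = 2003-09-07, MAX = 2004-07-05.
23 days remain in September 2003 after the 7th (30 − 7).
Full months from October 2003 through June 2004 contribute their day counts.
Then 5 days into July 2004.
Total: 23 + 31 + 30 + 31 + 31 + 29 + 31 + 30 + 31 + 30 + 5 = 302.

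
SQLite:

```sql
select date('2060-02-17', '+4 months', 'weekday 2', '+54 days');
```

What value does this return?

2060-08-15

Adding +4 months to 2060-02-17 gives 2060-06-17.
`weekday 2` advances to the next Tuesday; 2060-06-17 is a Thursday, so it moves forward to 2060-06-22.
Applying '+54 days' to 2060-06-22: counting 54 days forward gives 2060-08-15.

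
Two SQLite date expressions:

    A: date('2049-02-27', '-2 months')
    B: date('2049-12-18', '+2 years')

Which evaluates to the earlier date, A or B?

A

A = 2048-12-27.
B = 2051-12-18.
A is earlier.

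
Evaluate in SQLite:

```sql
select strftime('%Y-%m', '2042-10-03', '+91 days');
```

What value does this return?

2043-01

First apply '+91 days': 2042-10-03 → 2043-01-02.
`%Y-%m` extracts the year-month: 2043-01.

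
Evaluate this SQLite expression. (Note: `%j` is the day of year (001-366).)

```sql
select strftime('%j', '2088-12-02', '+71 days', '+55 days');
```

First apply '+71 days', '+55 days': 2088-12-02 → 2089-04-07.
Day-of-year for 2089-04-07: days since 2089-01-01 inclusive = 97, zero-padded to 097.

097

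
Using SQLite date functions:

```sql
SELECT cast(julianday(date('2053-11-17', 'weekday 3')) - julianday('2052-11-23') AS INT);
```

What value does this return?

361

`weekday 3` advances to the next Wednesday; 2053-11-17 is a Monday, so it moves forward to 2053-11-19.
7 days remain in November 2052 after the 23rd (30 − 23).
Full months from December 2052 through October 2053 contribute their day counts.
Then 19 days into November 2053.
Total: 7 + 31 + 31 + 28 + 31 + 30 + 31 + 30 + 31 + 31 + 30 + 31 + 19 = 361.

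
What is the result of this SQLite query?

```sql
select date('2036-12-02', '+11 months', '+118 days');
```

Adding +11 months to 2036-12-02 gives 2037-11-02.
Applying '+118 days' to 2037-11-02: counting 118 days forward gives 2038-02-28.

2038-02-28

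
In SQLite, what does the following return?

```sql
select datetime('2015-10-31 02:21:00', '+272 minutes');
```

2015-10-31 06:53:00

272 minutes = 4h 32m; +272 minutes from 2015-10-31 02:21:00 is 2015-10-31 06:53:00.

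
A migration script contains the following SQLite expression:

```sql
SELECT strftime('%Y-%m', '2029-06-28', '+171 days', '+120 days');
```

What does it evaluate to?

First apply '+171 days', '+120 days': 2029-06-28 → 2030-04-15.
`%Y-%m` extracts the year-month: 2030-04.

2030-04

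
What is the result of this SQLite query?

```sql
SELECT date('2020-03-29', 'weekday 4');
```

`weekday 4` advances to the next Thursday; 2020-03-29 is a Sunday, so it moves forward to 2020-04-02.

2020-04-02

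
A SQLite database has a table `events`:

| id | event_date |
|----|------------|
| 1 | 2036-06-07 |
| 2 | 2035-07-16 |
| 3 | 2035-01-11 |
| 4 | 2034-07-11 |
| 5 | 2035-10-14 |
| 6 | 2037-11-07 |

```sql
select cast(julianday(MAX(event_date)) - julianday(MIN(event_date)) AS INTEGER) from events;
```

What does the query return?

MIN = 2034-07-11, MAX = 2037-11-07.
20 days remain in July 2034 after the 11th (31 − 11).
Full months from August 2034 through October 2037 contribute their day counts.
Then 7 days into November 2037.
Total: 20 + 31 + 30 + 31 + 30 + 31 + 31 + 28 + 31 + 30 + 31 + 30 + 31 + 31 + 30 + 31 + 30 + 31 + 31 + 29 + 31 + 30 + 31 + 30 + 31 + 31 + 30 + 31 + 30 + 31 + 31 + 28 + 31 + 30 + 31 + 30 + 31 + 31 + 30 + 31 + 7 = 1215.

1215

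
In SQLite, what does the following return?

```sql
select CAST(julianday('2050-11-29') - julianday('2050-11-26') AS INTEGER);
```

Both dates are in November 2050: 29 − 26 = 3.

3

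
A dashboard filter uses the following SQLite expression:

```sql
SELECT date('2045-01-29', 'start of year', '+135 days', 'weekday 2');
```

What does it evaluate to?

2045-05-16

`start of year` rewinds 2045-01-29 to 2045-01-01.
Applying '+135 days' to 2045-01-01: counting 135 days forward gives 2045-05-16.
`weekday 2` advances to the next Tuesday; 2045-05-16 is already a Tuesday, so it stays at 2045-05-16.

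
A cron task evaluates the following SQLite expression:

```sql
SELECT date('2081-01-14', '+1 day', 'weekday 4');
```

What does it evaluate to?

Advancing 1 more day within January lands on 2081-01-15.
`weekday 4` advances to the next Thursday; 2081-01-15 is a Wednesday, so it moves forward to 2081-01-16.

2081-01-16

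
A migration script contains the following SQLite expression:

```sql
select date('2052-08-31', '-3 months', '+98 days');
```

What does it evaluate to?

2052-09-06

Adding -3 months to 2052-08-31 gives 2052-05-31.
Applying '+98 days' to 2052-05-31: counting 98 days forward gives 2052-09-06.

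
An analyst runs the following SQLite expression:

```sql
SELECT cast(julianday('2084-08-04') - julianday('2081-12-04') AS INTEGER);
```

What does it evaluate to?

27 days remain in December 2081 after the 4th (31 − 4).
Full months from January 2082 through July 2084 contribute their day counts.
Then 4 days into August 2084.
Total: 27 + 31 + 28 + 31 + 30 + 31 + 30 + 31 + 31 + 30 + 31 + 30 + 31 + 31 + 28 + 31 + 30 + 31 + 30 + 31 + 31 + 30 + 31 + 30 + 31 + 31 + 29 + 31 + 30 + 31 + 30 + 31 + 4 = 974.

974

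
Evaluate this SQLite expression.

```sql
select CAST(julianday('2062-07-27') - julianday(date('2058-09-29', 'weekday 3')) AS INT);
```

1394

`weekday 3` advances to the next Wednesday; 2058-09-29 is a Sunday, so it moves forward to 2058-10-02.
29 days remain in October 2058 after the 2nd (31 − 2).
Full months from November 2058 through June 2062 contribute their day counts.
Then 27 days into July 2062.
Total: 29 + 30 + 31 + 31 + 28 + 31 + 30 + 31 + 30 + 31 + 31 + 30 + 31 + 30 + 31 + 31 + 29 + 31 + 30 + 31 + 30 + 31 + 31 + 30 + 31 + 30 + 31 + 31 + 28 + 31 + 30 + 31 + 30 + 31 + 31 + 30 + 31 + 30 + 31 + 31 + 28 + 31 + 30 + 31 + 30 + 27 = 1394.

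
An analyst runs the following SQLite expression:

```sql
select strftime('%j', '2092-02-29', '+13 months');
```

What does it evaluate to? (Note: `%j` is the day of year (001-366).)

First apply '+13 months': 2092-02-29 → 2093-03-29.
Day-of-year for 2093-03-29: days since 2093-01-01 inclusive = 88, zero-padded to 088.

088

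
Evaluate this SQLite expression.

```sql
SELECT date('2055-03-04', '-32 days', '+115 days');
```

Going back 4 days from 2055-03-04 reaches 2055-02-28 (last day of February, 28 days).
Going back 28 days from 2055-02-28 reaches 2055-01-31 (last day of January, 31 days).
Applying '+115 days' to 2055-01-31: counting 115 days forward gives 2055-05-26.

2055-05-26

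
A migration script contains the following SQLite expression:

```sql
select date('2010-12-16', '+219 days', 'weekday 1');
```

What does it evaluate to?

2011-07-25

Applying '+219 days' to 2010-12-16: counting 219 days forward gives 2011-07-23.
`weekday 1` advances to the next Monday; 2011-07-23 is a Saturday, so it moves forward to 2011-07-25.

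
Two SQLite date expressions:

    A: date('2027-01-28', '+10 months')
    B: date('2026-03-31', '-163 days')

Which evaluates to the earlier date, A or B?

A = 2027-11-28.
B = 2025-10-19.
B is earlier.

B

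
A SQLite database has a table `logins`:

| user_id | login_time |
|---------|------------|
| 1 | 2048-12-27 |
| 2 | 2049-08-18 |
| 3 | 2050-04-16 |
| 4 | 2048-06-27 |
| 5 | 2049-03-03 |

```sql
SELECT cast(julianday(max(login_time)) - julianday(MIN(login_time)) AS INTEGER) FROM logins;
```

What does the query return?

658

MIN = 2048-06-27, MAX = 2050-04-16.
3 days remain in June 2048 after the 27th (30 − 27).
Full months from July 2048 through March 2050 contribute their day counts.
Then 16 days into April 2050.
Total: 3 + 31 + 31 + 30 + 31 + 30 + 31 + 31 + 28 + 31 + 30 + 31 + 30 + 31 + 31 + 30 + 31 + 30 + 31 + 31 + 28 + 31 + 16 = 658.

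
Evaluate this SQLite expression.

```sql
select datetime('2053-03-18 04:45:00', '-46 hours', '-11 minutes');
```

2053-03-16 06:34:00

-46 hours from 2053-03-18 04:45:00 is 2053-03-16 06:45:00 (crosses midnight).
-11 minutes from 2053-03-16 06:45:00 is 2053-03-16 06:34:00.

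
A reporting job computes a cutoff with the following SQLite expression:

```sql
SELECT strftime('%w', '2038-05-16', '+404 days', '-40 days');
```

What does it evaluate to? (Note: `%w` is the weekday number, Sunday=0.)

First apply '+404 days', '-40 days': 2038-05-16 → 2039-05-15.
2039-05-15 is a Sunday; with Sunday=0 that is 0.

0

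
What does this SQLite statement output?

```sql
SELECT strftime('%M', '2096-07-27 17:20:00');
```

20

`%M` extracts the 2-digit minute: 20.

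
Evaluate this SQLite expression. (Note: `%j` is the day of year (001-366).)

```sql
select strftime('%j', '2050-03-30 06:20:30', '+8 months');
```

334

First apply '+8 months': 2050-03-30 06:20:30 → 2050-11-30 06:20:30.
Day-of-year for 2050-11-30: days since 2050-01-01 inclusive = 334, zero-padded to 334.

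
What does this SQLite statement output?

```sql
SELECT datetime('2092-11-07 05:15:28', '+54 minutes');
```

+54 minutes from 2092-11-07 05:15:28 is 2092-11-07 06:09:28.

2092-11-07 06:09:28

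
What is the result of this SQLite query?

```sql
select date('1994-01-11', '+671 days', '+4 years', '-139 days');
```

Applying '+671 days' to 1994-01-11: counting 671 days forward gives 1995-11-13.
Adding +4 years to 1995-11-13 gives 1999-11-13.
Applying '-139 days' to 1999-11-13: counting 139 days back gives 1999-06-27.

1999-06-27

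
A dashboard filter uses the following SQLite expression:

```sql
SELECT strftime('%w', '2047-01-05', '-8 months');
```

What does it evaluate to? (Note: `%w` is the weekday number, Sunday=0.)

First apply '-8 months': 2047-01-05 → 2046-05-05.
2046-05-05 is a Saturday; with Sunday=0 that is 6.

6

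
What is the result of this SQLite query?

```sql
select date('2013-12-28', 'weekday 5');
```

`weekday 5` advances to the next Friday; 2013-12-28 is a Saturday, so it moves forward to 2014-01-03.

2014-01-03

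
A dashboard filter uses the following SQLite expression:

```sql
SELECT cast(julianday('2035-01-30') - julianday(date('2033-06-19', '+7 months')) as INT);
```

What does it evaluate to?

Adding +7 months to 2033-06-19 gives 2034-01-19.
12 days remain in January 2034 after the 19th (31 − 19).
Full months from February 2034 through December 2034 contribute their day counts.
Then 30 days into January 2035.
Total: 12 + 28 + 31 + 30 + 31 + 30 + 31 + 31 + 30 + 31 + 30 + 31 + 30 = 376.

376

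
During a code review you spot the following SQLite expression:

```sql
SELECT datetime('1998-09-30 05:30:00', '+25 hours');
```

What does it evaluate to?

1998-10-01 06:30:00

+25 hours from 1998-09-30 05:30:00 is 1998-10-01 06:30:00 (crosses midnight).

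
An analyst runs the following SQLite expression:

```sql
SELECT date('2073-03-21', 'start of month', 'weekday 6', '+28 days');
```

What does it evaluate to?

`start of month` rewinds 2073-03-21 to 2073-03-01.
`weekday 6` advances to the next Saturday; 2073-03-01 is a Wednesday, so it moves forward to 2073-03-04.
March 2073 has 31 days; 27 remain after the 4th, so 28 days reach 2073-04-01.

2073-04-01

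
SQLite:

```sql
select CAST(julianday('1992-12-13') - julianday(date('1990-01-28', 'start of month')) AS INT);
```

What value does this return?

1077

`start of month` rewinds 1990-01-28 to 1990-01-01.
30 days remain in January 1990 after the 1st (31 − 1).
Full months from February 1990 through November 1992 contribute their day counts.
Then 13 days into December 1992.
Total: 30 + 28 + 31 + 30 + 31 + 30 + 31 + 31 + 30 + 31 + 30 + 31 + 31 + 28 + 31 + 30 + 31 + 30 + 31 + 31 + 30 + 31 + 30 + 31 + 31 + 29 + 31 + 30 + 31 + 30 + 31 + 31 + 30 + 31 + 30 + 13 = 1077.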